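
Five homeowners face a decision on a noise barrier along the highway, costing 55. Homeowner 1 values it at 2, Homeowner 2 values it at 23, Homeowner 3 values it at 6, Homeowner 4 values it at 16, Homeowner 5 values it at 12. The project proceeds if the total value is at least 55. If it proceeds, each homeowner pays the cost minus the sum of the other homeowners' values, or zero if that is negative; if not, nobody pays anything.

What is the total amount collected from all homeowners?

Total value 59 ≥ cost 55, so it is built.
Homeowner 1: others sum to 57; max(0, 55 - 57) = 0.
Homeowner 2: others sum to 36; max(0, 55 - 36) = 19.
Homeowner 3: others sum to 53; max(0, 55 - 53) = 2.
Homeowner 4: others sum to 43; max(0, 55 - 43) = 12.
Homeowner 5: others sum to 47; max(0, 55 - 47) = 8.
Total collected = 0 + 19 + 2 + 12 + 8 = 41.

41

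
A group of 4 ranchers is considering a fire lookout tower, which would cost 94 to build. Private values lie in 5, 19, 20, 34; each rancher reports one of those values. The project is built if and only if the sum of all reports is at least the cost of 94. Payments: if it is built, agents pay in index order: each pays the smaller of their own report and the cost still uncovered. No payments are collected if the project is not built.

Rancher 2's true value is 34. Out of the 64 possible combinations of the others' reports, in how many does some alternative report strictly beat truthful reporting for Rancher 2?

Others report (19, 34, 34): truth gives 0; report 19 gives 15 > 0. Violating.
Others report (20, 20, 34): truth gives 0; report 20 gives 14 > 0. Violating.
Others report (20, 34, 20): truth gives 0; report 20 gives 14 > 0. Violating.
Others report (20, 34, 34): truth gives 0; report 19 gives 15 > 0. Violating.
Others report (5, 5, 5): truth gives 0; no alternative beats it.
Others report (5, 5, 19): truth gives 0; no alternative beats it.
(Checking all 64 profiles: 10 have a profitable deviation, 54 do not.)

10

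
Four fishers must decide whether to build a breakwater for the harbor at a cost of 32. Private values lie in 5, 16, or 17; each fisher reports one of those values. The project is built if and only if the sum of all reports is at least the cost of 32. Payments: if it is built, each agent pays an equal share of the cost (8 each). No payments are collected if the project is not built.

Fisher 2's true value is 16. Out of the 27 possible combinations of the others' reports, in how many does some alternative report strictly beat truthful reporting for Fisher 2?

Others report (5, 5, 5): truth gives 0; report 17 gives 8 > 0. Violating.
Others report (5, 5, 16): truth gives 8; no alternative beats it.
Others report (5, 5, 17): truth gives 8; no alternative beats it.
(Checking all 27 profiles: 1 has a profitable deviation, 26 do not.)

1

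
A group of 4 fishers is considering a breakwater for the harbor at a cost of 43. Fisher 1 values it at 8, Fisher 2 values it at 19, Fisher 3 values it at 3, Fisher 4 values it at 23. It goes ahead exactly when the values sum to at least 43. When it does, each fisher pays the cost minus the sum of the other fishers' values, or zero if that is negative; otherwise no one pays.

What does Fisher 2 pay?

9

Total value 53 ≥ cost 43, so the project is built.
The other fishers' values sum to 34.
Cost minus that sum is 43 - 34 = 9.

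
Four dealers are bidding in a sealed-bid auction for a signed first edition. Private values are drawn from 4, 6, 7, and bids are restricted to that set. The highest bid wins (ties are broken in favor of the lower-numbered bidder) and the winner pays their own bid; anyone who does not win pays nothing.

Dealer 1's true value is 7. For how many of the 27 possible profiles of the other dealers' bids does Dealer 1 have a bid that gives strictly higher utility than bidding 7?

Others bid (4, 4, 4): truth gives 0; bid 4 gives 3 > 0. Violating.
Others bid (4, 4, 6): truth gives 0; bid 6 gives 1 > 0. Violating.
Others bid (4, 6, 4): truth gives 0; bid 6 gives 1 > 0. Violating.
Others bid (4, 6, 6): truth gives 0; bid 6 gives 1 > 0. Violating.
Others bid (4, 4, 7): truth gives 0; no alternative beats it.
Others bid (4, 6, 7): truth gives 0; no alternative beats it.
(Checking all 27 profiles: 8 have a profitable deviation, 19 do not.)

8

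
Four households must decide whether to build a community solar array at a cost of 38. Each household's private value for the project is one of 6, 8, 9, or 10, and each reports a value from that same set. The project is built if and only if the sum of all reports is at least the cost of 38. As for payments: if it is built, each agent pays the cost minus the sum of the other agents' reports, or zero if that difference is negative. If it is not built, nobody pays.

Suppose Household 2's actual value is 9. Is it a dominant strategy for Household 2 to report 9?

Check each profile of the others' reports and compare truth against every alternative report.
Others report (10, 10, 10): truth gives 1, best alternative gives 1.
Others report (6, 6, 6): truth gives 0, best alternative gives 0.
Others report (6, 6, 8): truth gives 0, best alternative gives 0.
Others report (6, 6, 9): truth gives 0, best alternative gives 0.
Others report (6, 6, 10): truth gives 0, best alternative gives 0.
Others report (6, 8, 6): truth gives 0, best alternative gives 0.
(Remaining 58 profiles checked similarly; truth is weakly best in each.)
In every case the truthful report is at least as good as any alternative, so it is a dominant strategy.

Yes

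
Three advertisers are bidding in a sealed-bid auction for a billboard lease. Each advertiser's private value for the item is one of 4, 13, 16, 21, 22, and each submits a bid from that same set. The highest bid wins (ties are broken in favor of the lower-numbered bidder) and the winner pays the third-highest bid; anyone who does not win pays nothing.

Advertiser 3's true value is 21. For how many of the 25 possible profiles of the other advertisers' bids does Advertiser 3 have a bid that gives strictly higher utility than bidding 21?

Others bid (4, 21): truth gives 0; bid 22 gives 17 > 0. Violating.
Others bid (13, 21): truth gives 0; bid 22 gives 8 > 0. Violating.
Others bid (16, 21): truth gives 0; bid 22 gives 5 > 0. Violating.
Others bid (21, 4): truth gives 0; bid 22 gives 17 > 0. Violating.
Others bid (4, 4): truth gives 17; no alternative beats it.
Others bid (4, 13): truth gives 17; no alternative beats it.
(Checking all 25 profiles: 6 have a profitable deviation, 19 do not.)

6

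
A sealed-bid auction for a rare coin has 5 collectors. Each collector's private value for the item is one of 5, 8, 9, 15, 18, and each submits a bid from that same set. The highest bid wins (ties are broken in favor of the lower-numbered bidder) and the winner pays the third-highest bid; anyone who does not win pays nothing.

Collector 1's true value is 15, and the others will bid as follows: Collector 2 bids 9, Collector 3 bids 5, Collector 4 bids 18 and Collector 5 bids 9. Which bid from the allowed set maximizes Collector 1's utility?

Bid 5: loses, pays 0, utility 0.
Bid 8: loses, pays 0, utility 0.
Bid 9: loses, pays 0, utility 0.
Bid 15: loses, pays 0, utility 0.
Bid 18: wins, pays 9, utility 15 - 9 = 6.
The best choice is 18 with utility 6.

18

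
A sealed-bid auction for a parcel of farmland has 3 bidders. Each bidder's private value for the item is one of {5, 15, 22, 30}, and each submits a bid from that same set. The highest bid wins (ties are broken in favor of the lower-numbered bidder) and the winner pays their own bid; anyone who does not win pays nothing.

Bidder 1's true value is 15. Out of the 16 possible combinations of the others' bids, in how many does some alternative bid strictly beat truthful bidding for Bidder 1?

1

Others bid (5, 5): truth gives 0; bid 5 gives 10 > 0. Violating.
Others bid (5, 15): truth gives 0; no alternative beats it.
Others bid (5, 22): truth gives 0; no alternative beats it.
(Checking all 16 profiles: 1 has a profitable deviation, 15 do not.)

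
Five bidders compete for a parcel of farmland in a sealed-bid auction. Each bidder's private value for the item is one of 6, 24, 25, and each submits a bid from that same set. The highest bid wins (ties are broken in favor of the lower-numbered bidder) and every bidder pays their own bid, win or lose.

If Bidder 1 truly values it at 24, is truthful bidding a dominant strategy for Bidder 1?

Consider the case where Bidder 2 bids 6, Bidder 3 bids 6, Bidder 4 bids 6 and Bidder 5 bids 6.
Truthful bid 24: wins, pays 24, utility 24 - 24 = 0.
Bid 6 instead: wins, pays 6, utility 24 - 6 = 18.
Since 18 > 0, bidding 6 is strictly better here, so truthful bidding is not dominant.

No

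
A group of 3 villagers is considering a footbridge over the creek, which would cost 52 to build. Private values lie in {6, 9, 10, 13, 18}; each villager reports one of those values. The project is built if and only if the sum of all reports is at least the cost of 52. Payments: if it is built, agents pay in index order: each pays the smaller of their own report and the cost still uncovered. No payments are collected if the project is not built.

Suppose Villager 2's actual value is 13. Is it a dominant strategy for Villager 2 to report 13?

Check each profile of the others' reports and compare truth against every alternative report.
Others report (6, 6): truth gives 0, best alternative gives 0.
Others report (6, 9): truth gives 0, best alternative gives 0.
Others report (6, 10): truth gives 0, best alternative gives 0.
Others report (6, 13): truth gives 0, best alternative gives 0.
Others report (6, 18): truth gives 0, best alternative gives 0.
Others report (9, 6): truth gives 0, best alternative gives 0.
(Remaining 19 profiles checked similarly; truth is weakly best in each.)
In every case the truthful report is at least as good as any alternative, so it is a dominant strategy.

Yes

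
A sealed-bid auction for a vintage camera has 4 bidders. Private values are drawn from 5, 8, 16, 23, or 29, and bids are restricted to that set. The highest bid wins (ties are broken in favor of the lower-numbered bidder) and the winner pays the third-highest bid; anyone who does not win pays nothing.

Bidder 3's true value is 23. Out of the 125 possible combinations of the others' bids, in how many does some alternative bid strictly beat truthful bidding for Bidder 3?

Others bid (5, 5, 29): truth gives 0; bid 29 gives 18 > 0. Violating.
Others bid (5, 8, 29): truth gives 0; bid 29 gives 15 > 0. Violating.
Others bid (5, 16, 29): truth gives 0; bid 29 gives 7 > 0. Violating.
Others bid (5, 23, 5): truth gives 0; bid 29 gives 18 > 0. Violating.
Others bid (5, 5, 5): truth gives 18; no alternative beats it.
Others bid (5, 5, 8): truth gives 18; no alternative beats it.
(Checking all 125 profiles: 27 have a profitable deviation, 98 do not.)

27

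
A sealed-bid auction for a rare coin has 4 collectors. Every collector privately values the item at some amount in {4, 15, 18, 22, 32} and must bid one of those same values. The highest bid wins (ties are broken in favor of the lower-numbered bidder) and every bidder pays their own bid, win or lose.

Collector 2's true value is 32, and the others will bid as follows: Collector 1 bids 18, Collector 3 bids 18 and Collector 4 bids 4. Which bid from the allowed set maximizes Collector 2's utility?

22

Bid 4: loses but pays 4, utility -4.
Bid 15: loses but pays 15, utility -15.
Bid 18: loses but pays 18, utility -18.
Bid 22: wins, pays 22, utility 32 - 22 = 10.
Bid 32: wins, pays 32, utility 32 - 32 = 0.
The best choice is 22 with utility 10.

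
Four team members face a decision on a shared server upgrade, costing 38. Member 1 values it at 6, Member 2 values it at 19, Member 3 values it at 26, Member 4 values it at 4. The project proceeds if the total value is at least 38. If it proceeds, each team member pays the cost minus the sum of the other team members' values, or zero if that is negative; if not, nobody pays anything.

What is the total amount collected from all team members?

11

Total value 55 ≥ cost 38, so it is built.
Member 1: others sum to 49; max(0, 38 - 49) = 0.
Member 2: others sum to 36; max(0, 38 - 36) = 2.
Member 3: others sum to 29; max(0, 38 - 29) = 9.
Member 4: others sum to 51; max(0, 38 - 51) = 0.
Total collected = 0 + 2 + 9 + 0 = 11.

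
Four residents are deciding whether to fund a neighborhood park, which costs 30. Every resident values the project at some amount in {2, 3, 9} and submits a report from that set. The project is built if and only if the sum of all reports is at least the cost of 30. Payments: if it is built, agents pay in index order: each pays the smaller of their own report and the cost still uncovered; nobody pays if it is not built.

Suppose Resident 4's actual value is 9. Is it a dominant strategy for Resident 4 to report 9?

Yes

Check each profile of the others' reports and compare truth against every alternative report.
Others report (9, 9, 9): truth gives 6, best alternative gives 6.
Others report (2, 2, 2): truth gives 0, best alternative gives 0.
Others report (2, 2, 3): truth gives 0, best alternative gives 0.
Others report (2, 2, 9): truth gives 0, best alternative gives 0.
Others report (2, 3, 2): truth gives 0, best alternative gives 0.
Others report (2, 3, 3): truth gives 0, best alternative gives 0.
(Remaining 21 profiles checked similarly; truth is weakly best in each.)
In every case the truthful report is at least as good as any alternative, so it is a dominant strategy.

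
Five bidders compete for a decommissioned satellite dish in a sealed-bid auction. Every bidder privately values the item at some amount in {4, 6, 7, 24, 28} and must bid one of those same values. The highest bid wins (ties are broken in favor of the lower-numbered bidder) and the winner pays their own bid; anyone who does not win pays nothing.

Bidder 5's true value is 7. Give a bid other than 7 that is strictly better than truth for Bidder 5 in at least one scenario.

6

Suppose Bidder 1 bids 4, Bidder 2 bids 4, Bidder 3 bids 4 and Bidder 4 bids 4.
Bid 7: wins, pays 7, utility 7 - 7 = 0.
Bid 6: wins, pays 6, utility 7 - 6 = 1.
So bidding 6 beats truth here (1 > 0).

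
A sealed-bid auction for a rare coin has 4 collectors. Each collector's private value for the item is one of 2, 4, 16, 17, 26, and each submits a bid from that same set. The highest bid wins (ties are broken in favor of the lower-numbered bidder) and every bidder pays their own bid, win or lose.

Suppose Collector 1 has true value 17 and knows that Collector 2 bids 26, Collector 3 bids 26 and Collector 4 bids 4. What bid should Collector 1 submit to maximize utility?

Bid 2: loses but pays 2, utility -2.
Bid 4: loses but pays 4, utility -4.
Bid 16: loses but pays 16, utility -16.
Bid 17: loses but pays 17, utility -17.
Bid 26: wins, pays 26, utility 17 - 26 = -9.
The best choice is 2 with utility -2.

2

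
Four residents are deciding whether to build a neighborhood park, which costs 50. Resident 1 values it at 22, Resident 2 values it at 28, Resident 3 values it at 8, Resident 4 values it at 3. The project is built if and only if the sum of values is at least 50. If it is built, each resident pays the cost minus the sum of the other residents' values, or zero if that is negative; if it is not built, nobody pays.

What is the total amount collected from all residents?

28

Total value 61 ≥ cost 50, so it is built.
Resident 1: others sum to 39; max(0, 50 - 39) = 11.
Resident 2: others sum to 33; max(0, 50 - 33) = 17.
Resident 3: others sum to 53; max(0, 50 - 53) = 0.
Resident 4: others sum to 58; max(0, 50 - 58) = 0.
Total collected = 11 + 17 + 0 + 0 = 28.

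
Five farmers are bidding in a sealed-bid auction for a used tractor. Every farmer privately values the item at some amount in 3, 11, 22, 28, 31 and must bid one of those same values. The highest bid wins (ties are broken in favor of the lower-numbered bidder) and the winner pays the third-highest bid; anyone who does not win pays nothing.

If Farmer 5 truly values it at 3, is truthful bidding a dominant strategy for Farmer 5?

Yes

Check each profile of the others' bids and compare truth against every alternative bid.
Others bid (3, 3, 3, 3): truth gives 0, best alternative gives 0.
Others bid (3, 3, 3, 11): truth gives 0, best alternative gives 0.
Others bid (3, 3, 3, 22): truth gives 0, best alternative gives 0.
Others bid (3, 3, 3, 28): truth gives 0, best alternative gives 0.
Others bid (3, 3, 3, 31): truth gives 0, best alternative gives 0.
Others bid (3, 3, 11, 3): truth gives 0, best alternative gives 0.
(Remaining 619 profiles checked similarly; truth is weakly best in each.)
In every case the truthful bid is at least as good as any alternative, so it is a dominant strategy.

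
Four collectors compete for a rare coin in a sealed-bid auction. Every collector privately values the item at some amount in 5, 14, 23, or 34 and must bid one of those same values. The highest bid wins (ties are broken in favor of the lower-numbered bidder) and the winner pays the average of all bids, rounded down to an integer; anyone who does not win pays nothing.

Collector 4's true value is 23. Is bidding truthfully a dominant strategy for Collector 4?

Consider the case where Collector 1 bids 5, Collector 2 bids 5 and Collector 3 bids 5.
Truthful bid 23: wins, pays 9, utility 23 - 9 = 14.
Bid 14 instead: wins, pays 7, utility 23 - 7 = 16.
Since 16 > 14, bidding 14 is strictly better here, so truthful bidding is not dominant.

No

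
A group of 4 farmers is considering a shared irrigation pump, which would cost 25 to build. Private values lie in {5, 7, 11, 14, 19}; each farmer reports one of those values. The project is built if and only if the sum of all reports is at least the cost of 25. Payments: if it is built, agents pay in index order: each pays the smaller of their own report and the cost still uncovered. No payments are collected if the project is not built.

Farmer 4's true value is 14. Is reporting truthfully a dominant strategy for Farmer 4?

Yes

Check each profile of the others' reports and compare truth against every alternative report.
Others report (5, 5, 19): truth gives 14, best alternative gives 14.
Others report (5, 7, 14): truth gives 14, best alternative gives 14.
Others report (5, 7, 19): truth gives 14, best alternative gives 14.
Others report (5, 11, 11): truth gives 14, best alternative gives 14.
Others report (5, 11, 14): truth gives 14, best alternative gives 14.
Others report (5, 11, 19): truth gives 14, best alternative gives 14.
(Remaining 119 profiles checked similarly; truth is weakly best in each.)
In every case the truthful report is at least as good as any alternative, so it is a dominant strategy.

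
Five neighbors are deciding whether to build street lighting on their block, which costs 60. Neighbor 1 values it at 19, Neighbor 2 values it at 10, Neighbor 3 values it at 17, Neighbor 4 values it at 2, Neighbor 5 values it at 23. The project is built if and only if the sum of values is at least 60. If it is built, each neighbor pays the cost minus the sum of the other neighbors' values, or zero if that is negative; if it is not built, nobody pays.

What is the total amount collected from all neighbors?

26

Total value 71 ≥ cost 60, so it is built.
Neighbor 1: others sum to 52; max(0, 60 - 52) = 8.
Neighbor 2: others sum to 61; max(0, 60 - 61) = 0.
Neighbor 3: others sum to 54; max(0, 60 - 54) = 6.
Neighbor 4: others sum to 69; max(0, 60 - 69) = 0.
Neighbor 5: others sum to 48; max(0, 60 - 48) = 12.
Total collected = 8 + 0 + 6 + 0 + 12 = 26.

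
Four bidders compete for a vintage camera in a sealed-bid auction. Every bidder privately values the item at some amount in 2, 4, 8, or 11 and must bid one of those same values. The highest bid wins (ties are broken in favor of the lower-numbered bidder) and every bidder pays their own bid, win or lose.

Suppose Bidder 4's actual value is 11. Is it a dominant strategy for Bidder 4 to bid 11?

Consider the case where Bidder 1 bids 2, Bidder 2 bids 2 and Bidder 3 bids 2.
Truthful bid 11: wins, pays 11, utility 11 - 11 = 0.
Bid 4 instead: wins, pays 4, utility 11 - 4 = 7.
Since 7 > 0, bidding 4 is strictly better here, so truthful bidding is not dominant.

No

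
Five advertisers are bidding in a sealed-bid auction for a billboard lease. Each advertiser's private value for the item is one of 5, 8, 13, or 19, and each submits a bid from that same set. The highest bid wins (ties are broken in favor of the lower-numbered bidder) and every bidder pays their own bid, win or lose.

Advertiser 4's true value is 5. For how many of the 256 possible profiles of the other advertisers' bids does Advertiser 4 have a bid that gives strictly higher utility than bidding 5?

2

Others bid (5, 5, 5, 5): truth gives -5; bid 8 gives -3 > -5. Violating.
Others bid (5, 5, 5, 8): truth gives -5; bid 8 gives -3 > -5. Violating.
Others bid (5, 5, 5, 13): truth gives -5; no alternative beats it.
Others bid (5, 5, 5, 19): truth gives -5; no alternative beats it.
(Checking all 256 profiles: 2 have a profitable deviation, 254 do not.)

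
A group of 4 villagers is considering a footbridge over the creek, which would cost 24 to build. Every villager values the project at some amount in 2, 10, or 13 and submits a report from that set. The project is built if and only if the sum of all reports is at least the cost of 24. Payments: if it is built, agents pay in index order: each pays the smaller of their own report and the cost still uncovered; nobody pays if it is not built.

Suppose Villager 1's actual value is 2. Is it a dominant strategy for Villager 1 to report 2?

Yes

Check each profile of the others' reports and compare truth against every alternative report.
Others report (2, 2, 10): truth gives 0, best alternative gives -8.
Others report (2, 2, 13): truth gives 0, best alternative gives -8.
Others report (2, 10, 2): truth gives 0, best alternative gives -8.
Others report (2, 10, 10): truth gives 0, best alternative gives -8.
Others report (2, 10, 13): truth gives 0, best alternative gives -8.
Others report (2, 13, 2): truth gives 0, best alternative gives -8.
(Remaining 21 profiles checked similarly; truth is weakly best in each.)
In every case the truthful report is at least as good as any alternative, so it is a dominant strategy.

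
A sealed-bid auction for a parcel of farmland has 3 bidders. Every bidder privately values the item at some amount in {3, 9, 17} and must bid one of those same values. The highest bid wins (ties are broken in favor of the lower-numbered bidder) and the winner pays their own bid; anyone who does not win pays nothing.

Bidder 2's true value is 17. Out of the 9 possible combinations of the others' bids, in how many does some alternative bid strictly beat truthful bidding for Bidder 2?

2

Others bid (3, 3): truth gives 0; bid 9 gives 8 > 0. Violating.
Others bid (3, 9): truth gives 0; bid 9 gives 8 > 0. Violating.
Others bid (3, 17): truth gives 0; no alternative beats it.
Others bid (9, 3): truth gives 0; no alternative beats it.
(Checking all 9 profiles: 2 have a profitable deviation, 7 do not.)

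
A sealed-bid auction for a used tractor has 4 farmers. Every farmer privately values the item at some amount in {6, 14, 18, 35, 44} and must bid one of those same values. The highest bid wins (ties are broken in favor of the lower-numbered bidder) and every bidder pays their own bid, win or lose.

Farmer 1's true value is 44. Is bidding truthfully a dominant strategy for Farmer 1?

Consider the case where Farmer 2 bids 6, Farmer 3 bids 6 and Farmer 4 bids 6.
Truthful bid 44: wins, pays 44, utility 44 - 44 = 0.
Bid 6 instead: wins, pays 6, utility 44 - 6 = 38.
Since 38 > 0, bidding 6 is strictly better here, so truthful bidding is not dominant.

No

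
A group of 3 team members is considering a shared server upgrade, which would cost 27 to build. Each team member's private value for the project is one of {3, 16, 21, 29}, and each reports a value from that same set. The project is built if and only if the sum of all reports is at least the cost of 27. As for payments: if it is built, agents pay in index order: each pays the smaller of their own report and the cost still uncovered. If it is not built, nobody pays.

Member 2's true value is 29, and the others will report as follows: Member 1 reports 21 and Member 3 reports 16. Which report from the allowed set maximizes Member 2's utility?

Report 3: project built, pays 3, utility 29 - 3 = 26.
Report 16: project built, pays 6, utility 29 - 6 = 23.
Report 21: project built, pays 6, utility 29 - 6 = 23.
Report 29: project built, pays 6, utility 29 - 6 = 23.
The best choice is 3 with utility 26.

3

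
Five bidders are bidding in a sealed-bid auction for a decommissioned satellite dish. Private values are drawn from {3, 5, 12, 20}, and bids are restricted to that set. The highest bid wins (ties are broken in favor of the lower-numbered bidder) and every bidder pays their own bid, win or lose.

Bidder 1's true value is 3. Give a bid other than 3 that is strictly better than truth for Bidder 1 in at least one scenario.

Suppose Bidder 2 bids 3, Bidder 3 bids 3, Bidder 4 bids 3 and Bidder 5 bids 5.
Bid 3: loses but pays 3, utility -3.
Bid 5: wins, pays 5, utility 3 - 5 = -2.
So bidding 5 beats truth here (-2 > -3).

5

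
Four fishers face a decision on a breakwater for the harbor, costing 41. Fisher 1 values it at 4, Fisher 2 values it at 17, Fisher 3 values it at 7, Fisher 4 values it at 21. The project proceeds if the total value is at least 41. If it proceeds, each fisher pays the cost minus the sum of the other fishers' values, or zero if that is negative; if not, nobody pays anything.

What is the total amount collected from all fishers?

Total value 49 ≥ cost 41, so it is built.
Fisher 1: others sum to 45; max(0, 41 - 45) = 0.
Fisher 2: others sum to 32; max(0, 41 - 32) = 9.
Fisher 3: others sum to 42; max(0, 41 - 42) = 0.
Fisher 4: others sum to 28; max(0, 41 - 28) = 13.
Total collected = 0 + 9 + 0 + 13 = 22.

22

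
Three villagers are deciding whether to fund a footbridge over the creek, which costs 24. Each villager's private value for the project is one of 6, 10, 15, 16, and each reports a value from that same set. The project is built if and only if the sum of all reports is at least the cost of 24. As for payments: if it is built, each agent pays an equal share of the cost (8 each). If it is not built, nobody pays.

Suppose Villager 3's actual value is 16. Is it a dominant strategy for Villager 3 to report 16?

Yes

Check each profile of the others' reports and compare truth against every alternative report.
Others report (6, 6): truth gives 8, best alternative gives 8.
Others report (6, 10): truth gives 8, best alternative gives 8.
Others report (6, 15): truth gives 8, best alternative gives 8.
Others report (6, 16): truth gives 8, best alternative gives 8.
Others report (10, 6): truth gives 8, best alternative gives 8.
Others report (10, 10): truth gives 8, best alternative gives 8.
(Remaining 10 profiles checked similarly; truth is weakly best in each.)
In every case the truthful report is at least as good as any alternative, so it is a dominant strategy.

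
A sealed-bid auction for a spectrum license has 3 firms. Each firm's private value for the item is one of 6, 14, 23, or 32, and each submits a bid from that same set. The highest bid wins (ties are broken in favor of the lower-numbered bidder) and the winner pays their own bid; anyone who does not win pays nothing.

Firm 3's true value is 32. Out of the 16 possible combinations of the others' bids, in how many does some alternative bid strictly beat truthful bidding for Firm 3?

Others bid (6, 6): truth gives 0; bid 14 gives 18 > 0. Violating.
Others bid (6, 14): truth gives 0; bid 23 gives 9 > 0. Violating.
Others bid (14, 6): truth gives 0; bid 23 gives 9 > 0. Violating.
Others bid (14, 14): truth gives 0; bid 23 gives 9 > 0. Violating.
Others bid (6, 23): truth gives 0; no alternative beats it.
Others bid (6, 32): truth gives 0; no alternative beats it.
(Checking all 16 profiles: 4 have a profitable deviation, 12 do not.)

4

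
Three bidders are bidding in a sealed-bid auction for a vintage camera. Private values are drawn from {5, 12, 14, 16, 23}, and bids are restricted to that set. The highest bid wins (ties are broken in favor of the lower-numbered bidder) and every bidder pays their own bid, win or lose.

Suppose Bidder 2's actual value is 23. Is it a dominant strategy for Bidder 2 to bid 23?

Consider the case where Bidder 1 bids 5 and Bidder 3 bids 5.
Truthful bid 23: wins, pays 23, utility 23 - 23 = 0.
Bid 12 instead: wins, pays 12, utility 23 - 12 = 11.
Since 11 > 0, bidding 12 is strictly better here, so truthful bidding is not dominant.

No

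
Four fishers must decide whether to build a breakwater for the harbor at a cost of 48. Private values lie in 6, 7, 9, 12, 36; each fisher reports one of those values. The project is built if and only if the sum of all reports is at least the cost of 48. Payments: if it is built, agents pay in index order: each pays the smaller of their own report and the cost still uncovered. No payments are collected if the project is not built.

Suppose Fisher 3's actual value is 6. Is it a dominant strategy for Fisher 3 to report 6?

Check each profile of the others' reports and compare truth against every alternative report.
Others report (6, 6, 36): truth gives 0, best alternative gives -1.
Others report (6, 7, 36): truth gives 0, best alternative gives -1.
Others report (6, 9, 36): truth gives 0, best alternative gives -1.
Others report (6, 12, 36): truth gives 0, best alternative gives -1.
Others report (7, 6, 36): truth gives 0, best alternative gives -1.
Others report (7, 7, 36): truth gives 0, best alternative gives -1.
(Remaining 119 profiles checked similarly; truth is weakly best in each.)
In every case the truthful report is at least as good as any alternative, so it is a dominant strategy.

Yes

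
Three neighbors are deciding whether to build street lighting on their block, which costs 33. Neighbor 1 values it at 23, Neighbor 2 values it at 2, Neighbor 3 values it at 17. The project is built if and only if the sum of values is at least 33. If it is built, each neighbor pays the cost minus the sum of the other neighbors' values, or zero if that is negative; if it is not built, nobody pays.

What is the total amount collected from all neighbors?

22

Total value 42 ≥ cost 33, so it is built.
Neighbor 1: others sum to 19; max(0, 33 - 19) = 14.
Neighbor 2: others sum to 40; max(0, 33 - 40) = 0.
Neighbor 3: others sum to 25; max(0, 33 - 25) = 8.
Total collected = 14 + 0 + 8 = 22.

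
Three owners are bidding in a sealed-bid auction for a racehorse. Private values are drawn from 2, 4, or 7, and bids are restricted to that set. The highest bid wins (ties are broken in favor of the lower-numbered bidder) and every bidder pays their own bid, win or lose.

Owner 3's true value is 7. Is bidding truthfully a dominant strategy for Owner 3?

Consider the case where Owner 1 bids 2 and Owner 2 bids 2.
Truthful bid 7: wins, pays 7, utility 7 - 7 = 0.
Bid 4 instead: wins, pays 4, utility 7 - 4 = 3.
Since 3 > 0, bidding 4 is strictly better here, so truthful bidding is not dominant.

No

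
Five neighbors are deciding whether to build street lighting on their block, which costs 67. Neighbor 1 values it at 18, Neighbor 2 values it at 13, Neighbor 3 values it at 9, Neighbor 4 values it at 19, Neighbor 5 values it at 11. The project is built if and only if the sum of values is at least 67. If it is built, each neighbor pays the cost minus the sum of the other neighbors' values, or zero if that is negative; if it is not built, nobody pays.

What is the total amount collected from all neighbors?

Total value 70 ≥ cost 67, so it is built.
Neighbor 1: others sum to 52; max(0, 67 - 52) = 15.
Neighbor 2: others sum to 57; max(0, 67 - 57) = 10.
Neighbor 3: others sum to 61; max(0, 67 - 61) = 6.
Neighbor 4: others sum to 51; max(0, 67 - 51) = 16.
Neighbor 5: others sum to 59; max(0, 67 - 59) = 8.
Total collected = 15 + 10 + 6 + 16 + 8 = 55.

55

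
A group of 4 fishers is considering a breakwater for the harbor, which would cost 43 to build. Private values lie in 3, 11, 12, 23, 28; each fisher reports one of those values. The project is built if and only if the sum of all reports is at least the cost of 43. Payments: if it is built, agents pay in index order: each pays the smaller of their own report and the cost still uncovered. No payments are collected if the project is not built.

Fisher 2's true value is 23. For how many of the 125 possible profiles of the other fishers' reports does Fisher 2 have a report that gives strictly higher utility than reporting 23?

103

Others report (3, 3, 28): truth gives 0; report 11 gives 12 > 0. Violating.
Others report (3, 11, 23): truth gives 0; report 11 gives 12 > 0. Violating.
Others report (3, 11, 28): truth gives 0; report 3 gives 20 > 0. Violating.
Others report (3, 12, 23): truth gives 0; report 11 gives 12 > 0. Violating.
Others report (3, 3, 3): truth gives 0; no alternative beats it.
Others report (3, 3, 11): truth gives 0; no alternative beats it.
(Checking all 125 profiles: 103 have a profitable deviation, 22 do not.)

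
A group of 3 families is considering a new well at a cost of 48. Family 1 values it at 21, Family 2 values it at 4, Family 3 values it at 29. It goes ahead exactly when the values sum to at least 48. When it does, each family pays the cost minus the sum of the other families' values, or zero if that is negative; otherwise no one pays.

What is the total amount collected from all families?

Total value 54 ≥ cost 48, so it is built.
Family 1: others sum to 33; max(0, 48 - 33) = 15.
Family 2: others sum to 50; max(0, 48 - 50) = 0.
Family 3: others sum to 25; max(0, 48 - 25) = 23.
Total collected = 15 + 0 + 23 = 38.

38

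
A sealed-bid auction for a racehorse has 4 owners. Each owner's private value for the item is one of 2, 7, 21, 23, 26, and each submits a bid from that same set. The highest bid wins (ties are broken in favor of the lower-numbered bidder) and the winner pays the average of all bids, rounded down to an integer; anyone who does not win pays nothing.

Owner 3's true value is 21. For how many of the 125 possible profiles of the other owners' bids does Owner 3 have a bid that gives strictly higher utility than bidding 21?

58

Others bid (2, 2, 2): truth gives 15; bid 7 gives 18 > 15. Violating.
Others bid (2, 2, 7): truth gives 13; bid 7 gives 17 > 13. Violating.
Others bid (2, 2, 23): truth gives 0; bid 23 gives 9 > 0. Violating.
Others bid (2, 2, 26): truth gives 0; bid 26 gives 7 > 0. Violating.
Others bid (2, 2, 21): truth gives 10; no alternative beats it.
Others bid (2, 7, 2): truth gives 13; no alternative beats it.
(Checking all 125 profiles: 58 have a profitable deviation, 67 do not.)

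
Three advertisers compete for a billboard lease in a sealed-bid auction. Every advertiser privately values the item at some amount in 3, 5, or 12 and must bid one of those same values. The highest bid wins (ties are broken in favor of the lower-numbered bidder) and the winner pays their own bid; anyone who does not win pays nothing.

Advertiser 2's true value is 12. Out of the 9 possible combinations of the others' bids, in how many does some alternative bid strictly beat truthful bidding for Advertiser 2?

Others bid (3, 3): truth gives 0; bid 5 gives 7 > 0. Violating.
Others bid (3, 5): truth gives 0; bid 5 gives 7 > 0. Violating.
Others bid (3, 12): truth gives 0; no alternative beats it.
Others bid (5, 3): truth gives 0; no alternative beats it.
(Checking all 9 profiles: 2 have a profitable deviation, 7 do not.)

2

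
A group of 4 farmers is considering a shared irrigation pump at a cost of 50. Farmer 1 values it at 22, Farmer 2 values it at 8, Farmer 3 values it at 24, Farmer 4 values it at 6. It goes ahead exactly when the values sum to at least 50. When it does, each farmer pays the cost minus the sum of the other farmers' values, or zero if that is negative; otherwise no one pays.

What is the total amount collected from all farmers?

Total value 60 ≥ cost 50, so it is built.
Farmer 1: others sum to 38; max(0, 50 - 38) = 12.
Farmer 2: others sum to 52; max(0, 50 - 52) = 0.
Farmer 3: others sum to 36; max(0, 50 - 36) = 14.
Farmer 4: others sum to 54; max(0, 50 - 54) = 0.
Total collected = 12 + 0 + 14 + 0 = 26.

26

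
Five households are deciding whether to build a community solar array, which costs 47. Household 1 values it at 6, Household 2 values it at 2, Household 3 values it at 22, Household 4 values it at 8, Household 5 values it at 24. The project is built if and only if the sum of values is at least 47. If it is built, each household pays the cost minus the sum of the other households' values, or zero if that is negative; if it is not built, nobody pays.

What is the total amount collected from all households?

Total value 62 ≥ cost 47, so it is built.
Household 1: others sum to 56; max(0, 47 - 56) = 0.
Household 2: others sum to 60; max(0, 47 - 60) = 0.
Household 3: others sum to 40; max(0, 47 - 40) = 7.
Household 4: others sum to 54; max(0, 47 - 54) = 0.
Household 5: others sum to 38; max(0, 47 - 38) = 9.
Total collected = 0 + 0 + 7 + 0 + 9 = 16.

16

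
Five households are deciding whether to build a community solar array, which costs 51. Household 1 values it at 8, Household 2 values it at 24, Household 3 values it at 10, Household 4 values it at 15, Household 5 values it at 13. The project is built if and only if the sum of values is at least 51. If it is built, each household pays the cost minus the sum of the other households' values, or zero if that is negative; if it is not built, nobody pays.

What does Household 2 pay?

Total value 70 ≥ cost 51, so the project is built.
The other households' values sum to 46.
Cost minus that sum is 51 - 46 = 5.

5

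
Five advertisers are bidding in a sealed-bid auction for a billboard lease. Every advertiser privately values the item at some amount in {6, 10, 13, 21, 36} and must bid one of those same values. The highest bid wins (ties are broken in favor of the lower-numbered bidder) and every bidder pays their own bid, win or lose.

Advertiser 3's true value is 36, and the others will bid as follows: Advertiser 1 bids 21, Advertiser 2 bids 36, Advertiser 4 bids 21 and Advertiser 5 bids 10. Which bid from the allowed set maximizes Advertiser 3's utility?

Bid 6: loses but pays 6, utility -6.
Bid 10: loses but pays 10, utility -10.
Bid 13: loses but pays 13, utility -13.
Bid 21: loses but pays 21, utility -21.
Bid 36: loses but pays 36, utility -36.
The best choice is 6 with utility -6.

6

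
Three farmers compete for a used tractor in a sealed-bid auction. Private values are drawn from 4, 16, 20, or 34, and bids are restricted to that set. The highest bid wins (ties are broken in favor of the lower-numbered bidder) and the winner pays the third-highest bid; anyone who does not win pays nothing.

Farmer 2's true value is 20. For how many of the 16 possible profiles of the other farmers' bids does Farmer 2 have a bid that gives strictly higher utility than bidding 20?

Others bid (4, 34): truth gives 0; bid 34 gives 16 > 0. Violating.
Others bid (16, 34): truth gives 0; bid 34 gives 4 > 0. Violating.
Others bid (20, 4): truth gives 0; bid 34 gives 16 > 0. Violating.
Others bid (20, 16): truth gives 0; bid 34 gives 4 > 0. Violating.
Others bid (4, 4): truth gives 16; no alternative beats it.
Others bid (4, 16): truth gives 16; no alternative beats it.
(Checking all 16 profiles: 4 have a profitable deviation, 12 do not.)

4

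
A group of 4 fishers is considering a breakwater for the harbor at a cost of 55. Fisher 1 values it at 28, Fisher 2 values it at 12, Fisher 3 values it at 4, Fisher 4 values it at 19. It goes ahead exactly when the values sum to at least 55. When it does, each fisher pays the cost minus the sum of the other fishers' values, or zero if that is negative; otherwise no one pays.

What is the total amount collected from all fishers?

35

Total value 63 ≥ cost 55, so it is built.
Fisher 1: others sum to 35; max(0, 55 - 35) = 20.
Fisher 2: others sum to 51; max(0, 55 - 51) = 4.
Fisher 3: others sum to 59; max(0, 55 - 59) = 0.
Fisher 4: others sum to 44; max(0, 55 - 44) = 11.
Total collected = 20 + 4 + 0 + 11 = 35.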